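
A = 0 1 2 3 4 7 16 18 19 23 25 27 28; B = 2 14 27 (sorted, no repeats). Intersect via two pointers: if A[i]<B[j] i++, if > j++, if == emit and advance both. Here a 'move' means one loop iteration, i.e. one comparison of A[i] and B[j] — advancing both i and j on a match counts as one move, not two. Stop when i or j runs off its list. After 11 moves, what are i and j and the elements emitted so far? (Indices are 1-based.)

i=1 j=1: 0<2, i++
i=2 j=1: 1<2, i++
i=3 j=1: 2==2 emit, i++,j++
i=4 j=2: 3<14, i++
i=5 j=2: 4<14, i++
i=6 j=2: 7<14, i++
i=7 j=2: 16>14, j++
i=7 j=3: 16<27, i++
i=8 j=3: 18<27, i++
i=9 j=3: 19<27, i++
i=10 j=3: 23<27, i++

i=11, j=3, emitted=[2]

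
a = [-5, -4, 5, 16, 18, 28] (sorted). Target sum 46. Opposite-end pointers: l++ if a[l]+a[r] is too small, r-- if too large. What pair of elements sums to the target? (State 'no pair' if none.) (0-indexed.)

[0,5] -5+28=23 <46 → l++
[1,5] -4+28=24 <46 → l++
[2,5] 5+28=33 <46 → l++
[3,5] 16+28=44 <46 → l++
[4,5] 18+28=46 → found

(18, 28)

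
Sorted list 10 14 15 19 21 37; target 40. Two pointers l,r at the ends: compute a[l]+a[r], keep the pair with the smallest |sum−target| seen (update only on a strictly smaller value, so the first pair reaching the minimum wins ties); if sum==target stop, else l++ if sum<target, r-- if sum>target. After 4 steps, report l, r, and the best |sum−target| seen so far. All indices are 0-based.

l=3, r=4, best |Δ|=4

[0,5] 10+37=47 d=7 * → r--
[0,4] 10+21=31 d=9 → l++
[1,4] 14+21=35 d=5 * → l++
[2,4] 15+21=36 d=4 * → l++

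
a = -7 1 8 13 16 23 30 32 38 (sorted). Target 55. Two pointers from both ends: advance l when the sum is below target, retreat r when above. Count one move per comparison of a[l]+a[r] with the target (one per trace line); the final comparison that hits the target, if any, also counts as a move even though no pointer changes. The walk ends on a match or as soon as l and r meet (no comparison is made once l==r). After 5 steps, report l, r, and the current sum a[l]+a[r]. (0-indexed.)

l=5, r=8, sum=61

[0,8] -7+38=31 <55 → l++
[1,8] 1+38=39 <55 → l++
[2,8] 8+38=46 <55 → l++
[3,8] 13+38=51 <55 → l++
[4,8] 16+38=54 <55 → l++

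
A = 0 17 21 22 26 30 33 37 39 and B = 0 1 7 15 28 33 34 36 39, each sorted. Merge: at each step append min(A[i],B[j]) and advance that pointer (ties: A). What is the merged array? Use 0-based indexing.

[0, 0, 1, 7, 15, 17, 21, 22, 26, 28, 30, 33, 33, 34, 36, 37, 39, 39]

i=0 j=0: A[i]=0<=B[j]=0 take 0, i++
i=1 j=0: A[i]=17>B[j]=0 take 0, j++
i=1 j=1: A[i]=17>B[j]=1 take 1, j++
i=1 j=2: A[i]=17>B[j]=7 take 7, j++
i=1 j=3: A[i]=17>B[j]=15 take 15, j++
i=1 j=4: A[i]=17<=B[j]=28 take 17, i++
i=2 j=4: A[i]=21<=B[j]=28 take 21, i++
i=3 j=4: A[i]=22<=B[j]=28 take 22, i++
i=4 j=4: A[i]=26<=B[j]=28 take 26, i++
i=5 j=4: A[i]=30>B[j]=28 take 28, j++
i=5 j=5: A[i]=30<=B[j]=33 take 30, i++
i=6 j=5: A[i]=33<=B[j]=33 take 33, i++
i=7 j=5: A[i]=37>B[j]=33 take 33, j++
i=7 j=6: A[i]=37>B[j]=34 take 34, j++
i=7 j=7: A[i]=37>B[j]=36 take 36, j++
i=7 j=8: A[i]=37<=B[j]=39 take 37, i++
i=8 j=8: A[i]=39<=B[j]=39 take 39, i++
i=9 j=8: A done, take B[j]=39, j++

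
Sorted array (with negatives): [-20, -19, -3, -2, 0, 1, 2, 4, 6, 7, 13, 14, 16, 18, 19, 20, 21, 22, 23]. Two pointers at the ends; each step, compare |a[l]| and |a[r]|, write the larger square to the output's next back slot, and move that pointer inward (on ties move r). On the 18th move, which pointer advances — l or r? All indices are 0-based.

r

l=0 r=18: |-20|<=|23| out[18]=529, r--
l=0 r=17: |-20|<=|22| out[17]=484, r--
l=0 r=16: |-20|<=|21| out[16]=441, r--
l=0 r=15: |-20|<=|20| out[15]=400, r--
l=0 r=14: |-20|>|19| out[14]=400, l++
l=1 r=14: |-19|<=|19| out[13]=361, r--
l=1 r=13: |-19|>|18| out[12]=361, l++
l=2 r=13: |-3|<=|18| out[11]=324, r--
l=2 r=12: |-3|<=|16| out[10]=256, r--
l=2 r=11: |-3|<=|14| out[9]=196, r--
l=2 r=10: |-3|<=|13| out[8]=169, r--
l=2 r=9: |-3|<=|7| out[7]=49, r--
l=2 r=8: |-3|<=|6| out[6]=36, r--
l=2 r=7: |-3|<=|4| out[5]=16, r--
l=2 r=6: |-3|>|2| out[4]=9, l++
l=3 r=6: |-2|<=|2| out[3]=4, r--
l=3 r=5: |-2|>|1| out[2]=4, l++
l=4 r=5: |0|<=|1| out[1]=1, r--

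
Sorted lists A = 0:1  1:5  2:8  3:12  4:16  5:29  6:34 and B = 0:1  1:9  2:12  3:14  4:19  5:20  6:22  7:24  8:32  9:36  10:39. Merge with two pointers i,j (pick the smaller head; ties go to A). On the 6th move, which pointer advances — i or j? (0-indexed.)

i=0 j=0: A[i]=1<=B[j]=1 take 1, i++
i=1 j=0: A[i]=5>B[j]=1 take 1, j++
i=1 j=1: A[i]=5<=B[j]=9 take 5, i++
i=2 j=1: A[i]=8<=B[j]=9 take 8, i++
i=3 j=1: A[i]=12>B[j]=9 take 9, j++
i=3 j=2: A[i]=12<=B[j]=12 take 12, i++

i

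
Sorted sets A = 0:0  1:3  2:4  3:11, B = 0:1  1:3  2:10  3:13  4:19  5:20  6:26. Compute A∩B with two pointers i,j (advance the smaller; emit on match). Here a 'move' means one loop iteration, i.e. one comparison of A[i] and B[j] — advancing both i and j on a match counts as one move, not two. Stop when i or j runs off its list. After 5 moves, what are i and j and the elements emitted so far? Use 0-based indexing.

i=3, j=3, emitted=[3]

i=0 j=0: 0<1, i++
i=1 j=0: 3>1, j++
i=1 j=1: 3==3 emit, i++,j++
i=2 j=2: 4<10, i++
i=3 j=2: 11>10, j++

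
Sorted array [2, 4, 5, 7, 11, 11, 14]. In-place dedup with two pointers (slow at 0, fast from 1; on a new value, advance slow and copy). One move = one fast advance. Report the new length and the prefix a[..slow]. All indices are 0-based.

(s=0,f=1) a[fast]=4≠a[slow]=2 write a[1]=4 → slow++,fast++
(s=1,f=2) a[fast]=5≠a[slow]=4 write a[2]=5 → slow++,fast++
(s=2,f=3) a[fast]=7≠a[slow]=5 write a[3]=7 → slow++,fast++
(s=3,f=4) a[fast]=11≠a[slow]=7 write a[4]=11 → slow++,fast++
(s=4,f=5) a[fast]=11=a[slow] dup → fast++
(s=4,f=6) a[fast]=14≠a[slow]=11 write a[5]=14 → slow++,fast++

length 6; prefix = [2, 4, 5, 7, 11, 14]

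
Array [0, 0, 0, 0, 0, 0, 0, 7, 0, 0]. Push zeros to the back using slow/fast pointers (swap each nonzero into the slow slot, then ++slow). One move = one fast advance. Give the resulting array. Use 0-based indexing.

(s=0,f=0) a[fast]=0 → fast++
(s=0,f=1) a[fast]=0 → fast++
(s=0,f=2) a[fast]=0 → fast++
(s=0,f=3) a[fast]=0 → fast++
(s=0,f=4) a[fast]=0 → fast++
(s=0,f=5) a[fast]=0 → fast++
(s=0,f=6) a[fast]=0 → fast++
(s=0,f=7) a[fast]=7≠0 swap→a[0]=7 → slow++,fast++
(s=1,f=8) a[fast]=0 → fast++
(s=1,f=9) a[fast]=0 → fast++

[7, 0, 0, 0, 0, 0, 0, 0, 0, 0]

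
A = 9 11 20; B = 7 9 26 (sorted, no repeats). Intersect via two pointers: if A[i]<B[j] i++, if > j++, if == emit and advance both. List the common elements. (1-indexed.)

i=1 j=1: 9>7, j++
i=1 j=2: 9==9 emit, i++,j++
i=2 j=3: 11<26, i++
i=3 j=3: 20<26, i++

intersection = [9]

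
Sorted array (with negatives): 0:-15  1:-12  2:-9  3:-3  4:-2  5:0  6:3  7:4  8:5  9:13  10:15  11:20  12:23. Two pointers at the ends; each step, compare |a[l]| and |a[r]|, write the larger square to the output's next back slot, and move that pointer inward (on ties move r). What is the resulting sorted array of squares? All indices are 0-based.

[0, 4, 9, 9, 16, 25, 81, 144, 169, 225, 225, 400, 529]

[0,12] |-15|<=|23| out[12]=529 → r--
[0,11] |-15|<=|20| out[11]=400 → r--
[0,10] |-15|<=|15| out[10]=225 → r--
[0,9] |-15|>|13| out[9]=225 → l++
[1,9] |-12|<=|13| out[8]=169 → r--
[1,8] |-12|>|5| out[7]=144 → l++
[2,8] |-9|>|5| out[6]=81 → l++
[3,8] |-3|<=|5| out[5]=25 → r--
[3,7] |-3|<=|4| out[4]=16 → r--
[3,6] |-3|<=|3| out[3]=9 → r--
[3,5] |-3|>|0| out[2]=9 → l++
[4,5] |-2|>|0| out[1]=4 → l++
[5,5] |0|<=|0| out[0]=0 → r--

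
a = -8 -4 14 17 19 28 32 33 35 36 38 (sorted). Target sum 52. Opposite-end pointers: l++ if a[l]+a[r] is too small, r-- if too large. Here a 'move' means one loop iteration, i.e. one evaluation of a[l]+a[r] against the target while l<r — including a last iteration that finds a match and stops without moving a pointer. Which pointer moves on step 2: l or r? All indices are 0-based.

l

[0,10] -8+38=30 <52 → l++
[1,10] -4+38=34 <52 → l++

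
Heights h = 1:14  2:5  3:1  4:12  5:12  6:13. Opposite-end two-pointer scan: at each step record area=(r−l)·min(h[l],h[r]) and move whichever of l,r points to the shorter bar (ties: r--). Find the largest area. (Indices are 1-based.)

max area = 65

[1,6] min(14,13)*5=65 best=65 * → r--
[1,5] min(14,12)*4=48 best=65 → r--
[1,4] min(14,12)*3=36 best=65 → r--
[1,3] min(14,1)*2=2 best=65 → r--
[1,2] min(14,5)*1=5 best=65 → r--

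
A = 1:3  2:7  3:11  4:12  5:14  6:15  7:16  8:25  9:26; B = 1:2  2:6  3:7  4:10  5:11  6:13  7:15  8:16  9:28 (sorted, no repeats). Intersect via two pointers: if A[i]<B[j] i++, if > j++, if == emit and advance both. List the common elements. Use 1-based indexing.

i=1 j=1: 3>2, j++
i=1 j=2: 3<6, i++
i=2 j=2: 7>6, j++
i=2 j=3: 7==7 emit, i++,j++
i=3 j=4: 11>10, j++
i=3 j=5: 11==11 emit, i++,j++
i=4 j=6: 12<13, i++
i=5 j=6: 14>13, j++
i=5 j=7: 14<15, i++
i=6 j=7: 15==15 emit, i++,j++
i=7 j=8: 16==16 emit, i++,j++
i=8 j=9: 25<28, i++
i=9 j=9: 26<28, i++

intersection = [7, 11, 15, 16]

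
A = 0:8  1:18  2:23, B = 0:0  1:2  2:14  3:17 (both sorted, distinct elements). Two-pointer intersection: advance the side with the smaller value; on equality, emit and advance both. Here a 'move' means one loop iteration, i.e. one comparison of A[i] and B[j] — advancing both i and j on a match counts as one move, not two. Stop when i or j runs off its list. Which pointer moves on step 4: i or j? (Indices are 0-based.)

i=0 j=0: 8>0, j++
i=0 j=1: 8>2, j++
i=0 j=2: 8<14, i++
i=1 j=2: 18>14, j++

j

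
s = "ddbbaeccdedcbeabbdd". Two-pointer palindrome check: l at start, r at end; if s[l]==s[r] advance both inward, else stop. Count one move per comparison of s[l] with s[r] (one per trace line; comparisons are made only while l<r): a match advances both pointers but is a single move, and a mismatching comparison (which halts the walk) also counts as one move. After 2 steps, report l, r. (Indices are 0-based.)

l=2, r=16

[0,18] 'd'=='d' → l++,r--
[1,17] 'd'=='d' → l++,r--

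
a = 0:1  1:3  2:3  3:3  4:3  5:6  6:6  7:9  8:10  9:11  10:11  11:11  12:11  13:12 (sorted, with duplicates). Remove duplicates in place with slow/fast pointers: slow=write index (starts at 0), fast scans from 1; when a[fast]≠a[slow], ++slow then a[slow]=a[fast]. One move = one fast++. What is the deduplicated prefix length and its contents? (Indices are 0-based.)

length 7; prefix = [1, 3, 6, 9, 10, 11, 12]

slow=0 fast=1: a[fast]=3≠a[slow]=1 write a[1]=3, slow++,fast++
slow=1 fast=2: a[fast]=3=a[slow] dup, fast++
slow=1 fast=3: a[fast]=3=a[slow] dup, fast++
slow=1 fast=4: a[fast]=3=a[slow] dup, fast++
slow=1 fast=5: a[fast]=6≠a[slow]=3 write a[2]=6, slow++,fast++
slow=2 fast=6: a[fast]=6=a[slow] dup, fast++
slow=2 fast=7: a[fast]=9≠a[slow]=6 write a[3]=9, slow++,fast++
slow=3 fast=8: a[fast]=10≠a[slow]=9 write a[4]=10, slow++,fast++
slow=4 fast=9: a[fast]=11≠a[slow]=10 write a[5]=11, slow++,fast++
slow=5 fast=10: a[fast]=11=a[slow] dup, fast++
slow=5 fast=11: a[fast]=11=a[slow] dup, fast++
slow=5 fast=12: a[fast]=11=a[slow] dup, fast++
slow=5 fast=13: a[fast]=12≠a[slow]=11 write a[6]=12, slow++,fast++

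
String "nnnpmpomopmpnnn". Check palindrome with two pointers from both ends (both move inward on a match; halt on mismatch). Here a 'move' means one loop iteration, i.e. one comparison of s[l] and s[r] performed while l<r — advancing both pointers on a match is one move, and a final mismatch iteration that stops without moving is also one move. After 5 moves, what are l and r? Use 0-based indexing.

l=0 r=14: 'n'=='n', l++,r--
l=1 r=13: 'n'=='n', l++,r--
l=2 r=12: 'n'=='n', l++,r--
l=3 r=11: 'p'=='p', l++,r--
l=4 r=10: 'm'=='m', l++,r--

l=5, r=9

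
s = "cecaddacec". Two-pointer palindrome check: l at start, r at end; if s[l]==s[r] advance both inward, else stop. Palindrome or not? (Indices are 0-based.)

palindrome

[0,9] 'c'=='c' → l++,r--
[1,8] 'e'=='e' → l++,r--
[2,7] 'c'=='c' → l++,r--
[3,6] 'a'=='a' → l++,r--
[4,5] 'd'=='d' → l++,r--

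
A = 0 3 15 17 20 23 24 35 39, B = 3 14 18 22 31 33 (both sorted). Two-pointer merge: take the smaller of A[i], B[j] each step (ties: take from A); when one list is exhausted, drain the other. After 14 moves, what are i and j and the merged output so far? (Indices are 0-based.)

i=0 j=0: A[i]=0<=B[j]=3 take 0, i++
i=1 j=0: A[i]=3<=B[j]=3 take 3, i++
i=2 j=0: A[i]=15>B[j]=3 take 3, j++
i=2 j=1: A[i]=15>B[j]=14 take 14, j++
i=2 j=2: A[i]=15<=B[j]=18 take 15, i++
i=3 j=2: A[i]=17<=B[j]=18 take 17, i++
i=4 j=2: A[i]=20>B[j]=18 take 18, j++
i=4 j=3: A[i]=20<=B[j]=22 take 20, i++
i=5 j=3: A[i]=23>B[j]=22 take 22, j++
i=5 j=4: A[i]=23<=B[j]=31 take 23, i++
i=6 j=4: A[i]=24<=B[j]=31 take 24, i++
i=7 j=4: A[i]=35>B[j]=31 take 31, j++
i=7 j=5: A[i]=35>B[j]=33 take 33, j++
i=7 j=6: B done, take A[i]=35, i++

i=8, j=6, merged so far=[0, 3, 3, 14, 15, 17, 18, 20, 22, 23, 24, 31, 33, 35]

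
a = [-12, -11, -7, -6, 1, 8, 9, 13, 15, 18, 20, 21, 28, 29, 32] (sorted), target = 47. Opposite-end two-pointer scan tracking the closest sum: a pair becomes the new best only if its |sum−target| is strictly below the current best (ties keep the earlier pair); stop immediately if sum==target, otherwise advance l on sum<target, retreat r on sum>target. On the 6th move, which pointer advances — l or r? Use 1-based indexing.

[1,15] -12+32=20 d=27 * → l++
[2,15] -11+32=21 d=26 * → l++
[3,15] -7+32=25 d=22 * → l++
[4,15] -6+32=26 d=21 * → l++
[5,15] 1+32=33 d=14 * → l++
[6,15] 8+32=40 d=7 * → l++

l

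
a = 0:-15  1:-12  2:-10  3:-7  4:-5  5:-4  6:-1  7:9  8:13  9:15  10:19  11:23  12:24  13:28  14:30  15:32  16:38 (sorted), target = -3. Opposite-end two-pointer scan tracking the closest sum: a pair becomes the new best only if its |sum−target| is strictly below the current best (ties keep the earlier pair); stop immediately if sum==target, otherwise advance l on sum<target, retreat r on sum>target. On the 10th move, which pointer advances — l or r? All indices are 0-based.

l

[0,16] -15+38=23 d=26 * → r--
[0,15] -15+32=17 d=20 * → r--
[0,14] -15+30=15 d=18 * → r--
[0,13] -15+28=13 d=16 * → r--
[0,12] -15+24=9 d=12 * → r--
[0,11] -15+23=8 d=11 * → r--
[0,10] -15+19=4 d=7 * → r--
[0,9] -15+15=0 d=3 * → r--
[0,8] -15+13=-2 d=1 * → r--
[0,7] -15+9=-6 d=3 → l++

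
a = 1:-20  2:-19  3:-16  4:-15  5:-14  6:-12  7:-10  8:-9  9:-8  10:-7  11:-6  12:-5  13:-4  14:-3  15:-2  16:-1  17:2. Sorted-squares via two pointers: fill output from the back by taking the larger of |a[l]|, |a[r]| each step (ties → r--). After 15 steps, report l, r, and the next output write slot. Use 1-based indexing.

l=1 r=17: |-20|>|2| out[17]=400, l++
l=2 r=17: |-19|>|2| out[16]=361, l++
l=3 r=17: |-16|>|2| out[15]=256, l++
l=4 r=17: |-15|>|2| out[14]=225, l++
l=5 r=17: |-14|>|2| out[13]=196, l++
l=6 r=17: |-12|>|2| out[12]=144, l++
l=7 r=17: |-10|>|2| out[11]=100, l++
l=8 r=17: |-9|>|2| out[10]=81, l++
l=9 r=17: |-8|>|2| out[9]=64, l++
l=10 r=17: |-7|>|2| out[8]=49, l++
l=11 r=17: |-6|>|2| out[7]=36, l++
l=12 r=17: |-5|>|2| out[6]=25, l++
l=13 r=17: |-4|>|2| out[5]=16, l++
l=14 r=17: |-3|>|2| out[4]=9, l++
l=15 r=17: |-2|<=|2| out[3]=4, r--

l=15, r=16, next write slot=2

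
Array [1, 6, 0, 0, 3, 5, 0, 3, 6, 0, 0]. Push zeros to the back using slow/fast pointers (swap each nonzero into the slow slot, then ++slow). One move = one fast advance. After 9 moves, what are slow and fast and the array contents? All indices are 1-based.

slow=7, fast=10, a=[1, 6, 3, 5, 3, 6, 0, 0, 0, 0, 0]

(s=1,f=1) a[fast]=1≠0 swap→a[1]=1 → slow++,fast++
(s=2,f=2) a[fast]=6≠0 swap→a[2]=6 → slow++,fast++
(s=3,f=3) a[fast]=0 → fast++
(s=3,f=4) a[fast]=0 → fast++
(s=3,f=5) a[fast]=3≠0 swap→a[3]=3 → slow++,fast++
(s=4,f=6) a[fast]=5≠0 swap→a[4]=5 → slow++,fast++
(s=5,f=7) a[fast]=0 → fast++
(s=5,f=8) a[fast]=3≠0 swap→a[5]=3 → slow++,fast++
(s=6,f=9) a[fast]=6≠0 swap→a[6]=6 → slow++,fast++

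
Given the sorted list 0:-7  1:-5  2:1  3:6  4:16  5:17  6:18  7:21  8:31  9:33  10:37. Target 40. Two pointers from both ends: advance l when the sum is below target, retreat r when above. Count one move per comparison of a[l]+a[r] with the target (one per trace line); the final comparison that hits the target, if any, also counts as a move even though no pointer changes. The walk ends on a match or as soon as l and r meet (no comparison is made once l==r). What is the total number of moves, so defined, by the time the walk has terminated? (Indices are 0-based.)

[0,10] -7+37=30 <40 → l++
[1,10] -5+37=32 <40 → l++
[2,10] 1+37=38 <40 → l++
[3,10] 6+37=43 >40 → r--
[3,9] 6+33=39 <40 → l++
[4,9] 16+33=49 >40 → r--
[4,8] 16+31=47 >40 → r--
[4,7] 16+21=37 <40 → l++
[5,7] 17+21=38 <40 → l++
[6,7] 18+21=39 <40 → l++

10 moves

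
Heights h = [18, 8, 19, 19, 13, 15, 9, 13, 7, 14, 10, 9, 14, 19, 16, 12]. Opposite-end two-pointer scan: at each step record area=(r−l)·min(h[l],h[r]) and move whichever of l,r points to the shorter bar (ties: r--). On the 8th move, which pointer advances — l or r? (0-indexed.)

[0,15] min(18,12)*15=180 best=180 * → r--
[0,14] min(18,16)*14=224 best=224 * → r--
[0,13] min(18,19)*13=234 best=234 * → l++
[1,13] min(8,19)*12=96 best=234 → l++
[2,13] min(19,19)*11=209 best=234 → r--
[2,12] min(19,14)*10=140 best=234 → r--
[2,11] min(19,9)*9=81 best=234 → r--
[2,10] min(19,10)*8=80 best=234 → r--

r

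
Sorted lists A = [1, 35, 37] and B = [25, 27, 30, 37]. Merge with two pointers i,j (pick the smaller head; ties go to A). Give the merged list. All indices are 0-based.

[1, 25, 27, 30, 35, 37, 37]

[i=0,j=0] A[i]=1<=B[j]=25 take 1 → i++
[i=1,j=0] A[i]=35>B[j]=25 take 25 → j++
[i=1,j=1] A[i]=35>B[j]=27 take 27 → j++
[i=1,j=2] A[i]=35>B[j]=30 take 30 → j++
[i=1,j=3] A[i]=35<=B[j]=37 take 35 → i++
[i=2,j=3] A[i]=37<=B[j]=37 take 37 → i++
[i=3,j=3] A done, take B[j]=37 → j++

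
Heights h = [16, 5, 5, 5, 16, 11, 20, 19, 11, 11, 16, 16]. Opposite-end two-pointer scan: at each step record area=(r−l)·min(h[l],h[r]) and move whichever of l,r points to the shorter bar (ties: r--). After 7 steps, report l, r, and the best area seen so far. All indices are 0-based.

l=3, r=7, best area=176

[0,11] min(16,16)*11=176 best=176 * → r--
[0,10] min(16,16)*10=160 best=176 → r--
[0,9] min(16,11)*9=99 best=176 → r--
[0,8] min(16,11)*8=88 best=176 → r--
[0,7] min(16,19)*7=112 best=176 → l++
[1,7] min(5,19)*6=30 best=176 → l++
[2,7] min(5,19)*5=25 best=176 → l++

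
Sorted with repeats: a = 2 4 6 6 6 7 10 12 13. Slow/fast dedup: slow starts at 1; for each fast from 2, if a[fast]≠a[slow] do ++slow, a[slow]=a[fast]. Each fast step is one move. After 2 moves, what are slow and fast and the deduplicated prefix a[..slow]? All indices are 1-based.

(s=1,f=2) a[fast]=4≠a[slow]=2 write a[2]=4 → slow++,fast++
(s=2,f=3) a[fast]=6≠a[slow]=4 write a[3]=6 → slow++,fast++

slow=3, fast=4, prefix=[2, 4, 6]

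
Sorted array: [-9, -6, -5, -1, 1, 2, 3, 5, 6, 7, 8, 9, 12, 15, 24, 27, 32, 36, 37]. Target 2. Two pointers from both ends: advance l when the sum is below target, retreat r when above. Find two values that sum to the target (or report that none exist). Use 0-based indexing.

[0,18] -9+37=28 >2 → r--
[0,17] -9+36=27 >2 → r--
[0,16] -9+32=23 >2 → r--
[0,15] -9+27=18 >2 → r--
[0,14] -9+24=15 >2 → r--
[0,13] -9+15=6 >2 → r--
[0,12] -9+12=3 >2 → r--
[0,11] -9+9=0 <2 → l++
[1,11] -6+9=3 >2 → r--
[1,10] -6+8=2 → found

(-6, 8)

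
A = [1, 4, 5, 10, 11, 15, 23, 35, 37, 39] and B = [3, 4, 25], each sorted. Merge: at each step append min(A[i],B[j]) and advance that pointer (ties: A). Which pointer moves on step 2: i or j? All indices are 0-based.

i=0 j=0: A[i]=1<=B[j]=3 take 1, i++
i=1 j=0: A[i]=4>B[j]=3 take 3, j++

j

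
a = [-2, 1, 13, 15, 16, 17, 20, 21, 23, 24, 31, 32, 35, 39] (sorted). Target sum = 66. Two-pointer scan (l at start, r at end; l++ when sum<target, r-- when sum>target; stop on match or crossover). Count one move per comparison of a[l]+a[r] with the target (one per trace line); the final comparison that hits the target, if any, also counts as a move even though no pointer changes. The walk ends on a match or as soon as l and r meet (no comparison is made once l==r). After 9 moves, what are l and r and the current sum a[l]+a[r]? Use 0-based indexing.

l=9, r=13, sum=63

[0,13] -2+39=37 <66 → l++
[1,13] 1+39=40 <66 → l++
[2,13] 13+39=52 <66 → l++
[3,13] 15+39=54 <66 → l++
[4,13] 16+39=55 <66 → l++
[5,13] 17+39=56 <66 → l++
[6,13] 20+39=59 <66 → l++
[7,13] 21+39=60 <66 → l++
[8,13] 23+39=62 <66 → l++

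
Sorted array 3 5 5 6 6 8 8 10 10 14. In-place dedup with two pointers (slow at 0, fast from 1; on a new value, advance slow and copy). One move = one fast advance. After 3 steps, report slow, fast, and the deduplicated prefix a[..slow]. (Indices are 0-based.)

slow=2, fast=4, prefix=[3, 5, 6]

(s=0,f=1) a[fast]=5≠a[slow]=3 write a[1]=5 → slow++,fast++
(s=1,f=2) a[fast]=5=a[slow] dup → fast++
(s=1,f=3) a[fast]=6≠a[slow]=5 write a[2]=6 → slow++,fast++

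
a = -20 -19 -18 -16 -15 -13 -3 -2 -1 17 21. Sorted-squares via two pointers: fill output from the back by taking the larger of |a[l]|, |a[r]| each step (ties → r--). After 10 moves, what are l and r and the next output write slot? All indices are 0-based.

l=8, r=8, next write slot=0

[0,10] |-20|<=|21| out[10]=441 → r--
[0,9] |-20|>|17| out[9]=400 → l++
[1,9] |-19|>|17| out[8]=361 → l++
[2,9] |-18|>|17| out[7]=324 → l++
[3,9] |-16|<=|17| out[6]=289 → r--
[3,8] |-16|>|-1| out[5]=256 → l++
[4,8] |-15|>|-1| out[4]=225 → l++
[5,8] |-13|>|-1| out[3]=169 → l++
[6,8] |-3|>|-1| out[2]=9 → l++
[7,8] |-2|>|-1| out[1]=4 → l++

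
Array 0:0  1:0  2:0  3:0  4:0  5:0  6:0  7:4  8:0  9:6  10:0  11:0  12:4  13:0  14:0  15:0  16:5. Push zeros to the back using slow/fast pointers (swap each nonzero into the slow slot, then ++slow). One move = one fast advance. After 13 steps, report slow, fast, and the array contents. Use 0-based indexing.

slow=3, fast=13, a=[4, 6, 4, 0, 0, 0, 0, 0, 0, 0, 0, 0, 0, 0, 0, 0, 5]

(s=0,f=0) a[fast]=0 → fast++
(s=0,f=1) a[fast]=0 → fast++
(s=0,f=2) a[fast]=0 → fast++
(s=0,f=3) a[fast]=0 → fast++
(s=0,f=4) a[fast]=0 → fast++
(s=0,f=5) a[fast]=0 → fast++
(s=0,f=6) a[fast]=0 → fast++
(s=0,f=7) a[fast]=4≠0 swap→a[0]=4 → slow++,fast++
(s=1,f=8) a[fast]=0 → fast++
(s=1,f=9) a[fast]=6≠0 swap→a[1]=6 → slow++,fast++
(s=2,f=10) a[fast]=0 → fast++
(s=2,f=11) a[fast]=0 → fast++
(s=2,f=12) a[fast]=4≠0 swap→a[2]=4 → slow++,fast++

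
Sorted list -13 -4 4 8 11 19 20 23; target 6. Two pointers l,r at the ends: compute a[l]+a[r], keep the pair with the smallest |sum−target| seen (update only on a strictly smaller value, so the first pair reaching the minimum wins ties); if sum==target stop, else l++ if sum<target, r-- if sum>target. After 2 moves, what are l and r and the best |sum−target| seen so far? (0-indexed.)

l=0, r=5, best |Δ|=1

l=0 r=7: -13+23=10 d=4 *, r--
l=0 r=6: -13+20=7 d=1 *, r--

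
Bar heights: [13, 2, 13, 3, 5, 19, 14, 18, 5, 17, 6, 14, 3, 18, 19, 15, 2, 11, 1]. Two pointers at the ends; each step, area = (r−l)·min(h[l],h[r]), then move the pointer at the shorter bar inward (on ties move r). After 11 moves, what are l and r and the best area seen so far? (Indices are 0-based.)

l=0 r=18: min(13,1)*18=18 best=18 *, r--
l=0 r=17: min(13,11)*17=187 best=187 *, r--
l=0 r=16: min(13,2)*16=32 best=187, r--
l=0 r=15: min(13,15)*15=195 best=195 *, l++
l=1 r=15: min(2,15)*14=28 best=195, l++
l=2 r=15: min(13,15)*13=169 best=195, l++
l=3 r=15: min(3,15)*12=36 best=195, l++
l=4 r=15: min(5,15)*11=55 best=195, l++
l=5 r=15: min(19,15)*10=150 best=195, r--
l=5 r=14: min(19,19)*9=171 best=195, r--
l=5 r=13: min(19,18)*8=144 best=195, r--

l=5, r=12, best area=195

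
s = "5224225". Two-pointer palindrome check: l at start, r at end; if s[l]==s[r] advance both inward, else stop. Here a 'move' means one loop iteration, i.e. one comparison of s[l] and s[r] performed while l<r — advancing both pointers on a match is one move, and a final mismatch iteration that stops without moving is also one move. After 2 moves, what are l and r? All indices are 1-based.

l=3, r=5

[1,7] '5'=='5' → l++,r--
[2,6] '2'=='2' → l++,r--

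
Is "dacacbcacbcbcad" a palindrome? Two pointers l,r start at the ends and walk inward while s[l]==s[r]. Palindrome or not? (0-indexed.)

[0,14] 'd'=='d' → l++,r--
[1,13] 'a'=='a' → l++,r--
[2,12] 'c'=='c' → l++,r--
[3,11] 'a'!='b' → stop

not a palindrome (mismatch at 3,11)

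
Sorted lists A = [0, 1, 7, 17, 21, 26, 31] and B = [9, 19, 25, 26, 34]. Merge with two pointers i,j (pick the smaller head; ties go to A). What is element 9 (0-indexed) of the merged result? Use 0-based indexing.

[i=0,j=0] A[i]=0<=B[j]=9 take 0 → i++
[i=1,j=0] A[i]=1<=B[j]=9 take 1 → i++
[i=2,j=0] A[i]=7<=B[j]=9 take 7 → i++
[i=3,j=0] A[i]=17>B[j]=9 take 9 → j++
[i=3,j=1] A[i]=17<=B[j]=19 take 17 → i++
[i=4,j=1] A[i]=21>B[j]=19 take 19 → j++
[i=4,j=2] A[i]=21<=B[j]=25 take 21 → i++
[i=5,j=2] A[i]=26>B[j]=25 take 25 → j++
[i=5,j=3] A[i]=26<=B[j]=26 take 26 → i++
[i=6,j=3] A[i]=31>B[j]=26 take 26 → j++
[i=6,j=4] A[i]=31<=B[j]=34 take 31 → i++
[i=7,j=4] A done, take B[j]=34 → j++

merged[9] = 26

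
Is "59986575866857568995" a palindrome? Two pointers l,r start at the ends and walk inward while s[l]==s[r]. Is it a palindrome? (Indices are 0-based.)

palindrome

[0,19] '5'=='5' → l++,r--
[1,18] '9'=='9' → l++,r--
[2,17] '9'=='9' → l++,r--
[3,16] '8'=='8' → l++,r--
[4,15] '6'=='6' → l++,r--
[5,14] '5'=='5' → l++,r--
[6,13] '7'=='7' → l++,r--
[7,12] '5'=='5' → l++,r--
[8,11] '8'=='8' → l++,r--
[9,10] '6'=='6' → l++,r--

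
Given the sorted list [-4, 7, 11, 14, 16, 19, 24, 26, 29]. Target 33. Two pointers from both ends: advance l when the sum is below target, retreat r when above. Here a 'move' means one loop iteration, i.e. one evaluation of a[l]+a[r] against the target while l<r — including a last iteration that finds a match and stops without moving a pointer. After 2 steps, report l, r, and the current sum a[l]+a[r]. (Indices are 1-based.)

l=2, r=8, sum=33

l=1 r=9: -4+29=25 <33, l++
l=2 r=9: 7+29=36 >33, r--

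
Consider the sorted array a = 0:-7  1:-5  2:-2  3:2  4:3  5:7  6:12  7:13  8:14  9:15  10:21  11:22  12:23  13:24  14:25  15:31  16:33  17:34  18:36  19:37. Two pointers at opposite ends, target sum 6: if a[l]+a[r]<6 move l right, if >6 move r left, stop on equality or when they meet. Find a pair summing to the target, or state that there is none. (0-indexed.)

l=0 r=19: -7+37=30 >6, r--
l=0 r=18: -7+36=29 >6, r--
l=0 r=17: -7+34=27 >6, r--
l=0 r=16: -7+33=26 >6, r--
l=0 r=15: -7+31=24 >6, r--
l=0 r=14: -7+25=18 >6, r--
l=0 r=13: -7+24=17 >6, r--
l=0 r=12: -7+23=16 >6, r--
l=0 r=11: -7+22=15 >6, r--
l=0 r=10: -7+21=14 >6, r--
l=0 r=9: -7+15=8 >6, r--
l=0 r=8: -7+14=7 >6, r--
l=0 r=7: -7+13=6, found

(-7, 13)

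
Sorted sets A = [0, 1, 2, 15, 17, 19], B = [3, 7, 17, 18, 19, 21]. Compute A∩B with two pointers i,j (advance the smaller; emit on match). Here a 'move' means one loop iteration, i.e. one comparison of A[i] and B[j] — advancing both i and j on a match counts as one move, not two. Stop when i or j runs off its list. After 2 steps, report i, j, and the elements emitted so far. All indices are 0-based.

[i=0,j=0] 0<3 → i++
[i=1,j=0] 1<3 → i++

i=2, j=0, emitted=[]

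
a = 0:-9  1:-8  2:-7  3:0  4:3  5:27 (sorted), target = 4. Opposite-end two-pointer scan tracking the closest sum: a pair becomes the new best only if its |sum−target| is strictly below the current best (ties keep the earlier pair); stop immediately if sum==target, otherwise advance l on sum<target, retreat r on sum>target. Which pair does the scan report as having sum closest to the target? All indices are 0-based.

[0,5] -9+27=18 d=14 * → r--
[0,4] -9+3=-6 d=10 * → l++
[1,4] -8+3=-5 d=9 * → l++
[2,4] -7+3=-4 d=8 * → l++
[3,4] 0+3=3 d=1 * → l++

pair (0, 3) with sum 3 (|Δ|=1)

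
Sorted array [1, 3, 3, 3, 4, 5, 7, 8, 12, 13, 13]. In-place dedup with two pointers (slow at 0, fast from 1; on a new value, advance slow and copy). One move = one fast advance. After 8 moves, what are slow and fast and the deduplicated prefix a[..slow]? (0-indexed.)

slow=6, fast=9, prefix=[1, 3, 4, 5, 7, 8, 12]

slow=0 fast=1: a[fast]=3≠a[slow]=1 write a[1]=3, slow++,fast++
slow=1 fast=2: a[fast]=3=a[slow] dup, fast++
slow=1 fast=3: a[fast]=3=a[slow] dup, fast++
slow=1 fast=4: a[fast]=4≠a[slow]=3 write a[2]=4, slow++,fast++
slow=2 fast=5: a[fast]=5≠a[slow]=4 write a[3]=5, slow++,fast++
slow=3 fast=6: a[fast]=7≠a[slow]=5 write a[4]=7, slow++,fast++
slow=4 fast=7: a[fast]=8≠a[slow]=7 write a[5]=8, slow++,fast++
slow=5 fast=8: a[fast]=12≠a[slow]=8 write a[6]=12, slow++,fast++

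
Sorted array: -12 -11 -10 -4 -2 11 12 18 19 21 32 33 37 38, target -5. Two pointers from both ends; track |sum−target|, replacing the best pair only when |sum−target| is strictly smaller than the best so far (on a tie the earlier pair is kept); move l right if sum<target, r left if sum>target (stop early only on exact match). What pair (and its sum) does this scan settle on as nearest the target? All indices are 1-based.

[1,14] -12+38=26 d=31 * → r--
[1,13] -12+37=25 d=30 * → r--
[1,12] -12+33=21 d=26 * → r--
[1,11] -12+32=20 d=25 * → r--
[1,10] -12+21=9 d=14 * → r--
[1,9] -12+19=7 d=12 * → r--
[1,8] -12+18=6 d=11 * → r--
[1,7] -12+12=0 d=5 * → r--
[1,6] -12+11=-1 d=4 * → r--
[1,5] -12+-2=-14 d=9 → l++
[2,5] -11+-2=-13 d=8 → l++
[3,5] -10+-2=-12 d=7 → l++
[4,5] -4+-2=-6 d=1 * → l++

pair (-4, -2) with sum -6 (|Δ|=1)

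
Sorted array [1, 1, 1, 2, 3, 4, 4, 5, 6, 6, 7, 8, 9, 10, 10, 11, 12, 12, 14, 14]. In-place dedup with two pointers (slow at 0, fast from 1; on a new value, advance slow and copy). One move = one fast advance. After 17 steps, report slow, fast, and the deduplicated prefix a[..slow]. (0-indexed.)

slow=11, fast=18, prefix=[1, 2, 3, 4, 5, 6, 7, 8, 9, 10, 11, 12]

slow=0 fast=1: a[fast]=1=a[slow] dup, fast++
slow=0 fast=2: a[fast]=1=a[slow] dup, fast++
slow=0 fast=3: a[fast]=2≠a[slow]=1 write a[1]=2, slow++,fast++
slow=1 fast=4: a[fast]=3≠a[slow]=2 write a[2]=3, slow++,fast++
slow=2 fast=5: a[fast]=4≠a[slow]=3 write a[3]=4, slow++,fast++
slow=3 fast=6: a[fast]=4=a[slow] dup, fast++
slow=3 fast=7: a[fast]=5≠a[slow]=4 write a[4]=5, slow++,fast++
slow=4 fast=8: a[fast]=6≠a[slow]=5 write a[5]=6, slow++,fast++
slow=5 fast=9: a[fast]=6=a[slow] dup, fast++
slow=5 fast=10: a[fast]=7≠a[slow]=6 write a[6]=7, slow++,fast++
slow=6 fast=11: a[fast]=8≠a[slow]=7 write a[7]=8, slow++,fast++
slow=7 fast=12: a[fast]=9≠a[slow]=8 write a[8]=9, slow++,fast++
slow=8 fast=13: a[fast]=10≠a[slow]=9 write a[9]=10, slow++,fast++
slow=9 fast=14: a[fast]=10=a[slow] dup, fast++
slow=9 fast=15: a[fast]=11≠a[slow]=10 write a[10]=11, slow++,fast++
slow=10 fast=16: a[fast]=12≠a[slow]=11 write a[11]=12, slow++,fast++
slow=11 fast=17: a[fast]=12=a[slow] dup, fast++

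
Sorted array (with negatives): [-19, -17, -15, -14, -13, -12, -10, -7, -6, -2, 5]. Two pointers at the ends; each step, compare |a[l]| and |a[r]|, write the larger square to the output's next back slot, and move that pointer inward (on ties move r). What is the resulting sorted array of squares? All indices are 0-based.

l=0 r=10: |-19|>|5| out[10]=361, l++
l=1 r=10: |-17|>|5| out[9]=289, l++
l=2 r=10: |-15|>|5| out[8]=225, l++
l=3 r=10: |-14|>|5| out[7]=196, l++
l=4 r=10: |-13|>|5| out[6]=169, l++
l=5 r=10: |-12|>|5| out[5]=144, l++
l=6 r=10: |-10|>|5| out[4]=100, l++
l=7 r=10: |-7|>|5| out[3]=49, l++
l=8 r=10: |-6|>|5| out[2]=36, l++
l=9 r=10: |-2|<=|5| out[1]=25, r--
l=9 r=9: |-2|<=|-2| out[0]=4, r--

[4, 25, 36, 49, 100, 144, 169, 196, 225, 289, 361]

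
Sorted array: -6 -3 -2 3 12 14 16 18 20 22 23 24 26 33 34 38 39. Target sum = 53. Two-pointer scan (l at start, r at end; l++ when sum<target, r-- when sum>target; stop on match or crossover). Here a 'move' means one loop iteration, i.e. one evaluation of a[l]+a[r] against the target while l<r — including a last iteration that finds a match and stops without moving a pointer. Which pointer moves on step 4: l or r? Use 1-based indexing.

l

[1,17] -6+39=33 <53 → l++
[2,17] -3+39=36 <53 → l++
[3,17] -2+39=37 <53 → l++
[4,17] 3+39=42 <53 → l++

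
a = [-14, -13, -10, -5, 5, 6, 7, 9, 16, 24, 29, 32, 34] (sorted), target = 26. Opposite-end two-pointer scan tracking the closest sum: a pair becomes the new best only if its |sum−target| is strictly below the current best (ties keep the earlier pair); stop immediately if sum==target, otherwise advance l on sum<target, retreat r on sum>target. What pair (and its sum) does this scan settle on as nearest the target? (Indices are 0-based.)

pair (-5, 32) with sum 27 (|Δ|=1)

[0,12] -14+34=20 d=6 * → l++
[1,12] -13+34=21 d=5 * → l++
[2,12] -10+34=24 d=2 * → l++
[3,12] -5+34=29 d=3 → r--
[3,11] -5+32=27 d=1 * → r--
[3,10] -5+29=24 d=2 → l++
[4,10] 5+29=34 d=8 → r--
[4,9] 5+24=29 d=3 → r--
[4,8] 5+16=21 d=5 → l++
[5,8] 6+16=22 d=4 → l++
[6,8] 7+16=23 d=3 → l++
[7,8] 9+16=25 d=1 → l++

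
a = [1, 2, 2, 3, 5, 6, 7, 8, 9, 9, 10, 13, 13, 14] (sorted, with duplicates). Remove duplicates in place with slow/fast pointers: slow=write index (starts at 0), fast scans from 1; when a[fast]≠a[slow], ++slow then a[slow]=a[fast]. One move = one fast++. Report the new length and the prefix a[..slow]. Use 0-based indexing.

(s=0,f=1) a[fast]=2≠a[slow]=1 write a[1]=2 → slow++,fast++
(s=1,f=2) a[fast]=2=a[slow] dup → fast++
(s=1,f=3) a[fast]=3≠a[slow]=2 write a[2]=3 → slow++,fast++
(s=2,f=4) a[fast]=5≠a[slow]=3 write a[3]=5 → slow++,fast++
(s=3,f=5) a[fast]=6≠a[slow]=5 write a[4]=6 → slow++,fast++
(s=4,f=6) a[fast]=7≠a[slow]=6 write a[5]=7 → slow++,fast++
(s=5,f=7) a[fast]=8≠a[slow]=7 write a[6]=8 → slow++,fast++
(s=6,f=8) a[fast]=9≠a[slow]=8 write a[7]=9 → slow++,fast++
(s=7,f=9) a[fast]=9=a[slow] dup → fast++
(s=7,f=10) a[fast]=10≠a[slow]=9 write a[8]=10 → slow++,fast++
(s=8,f=11) a[fast]=13≠a[slow]=10 write a[9]=13 → slow++,fast++
(s=9,f=12) a[fast]=13=a[slow] dup → fast++
(s=9,f=13) a[fast]=14≠a[slow]=13 write a[10]=14 → slow++,fast++

length 11; prefix = [1, 2, 3, 5, 6, 7, 8, 9, 10, 13, 14]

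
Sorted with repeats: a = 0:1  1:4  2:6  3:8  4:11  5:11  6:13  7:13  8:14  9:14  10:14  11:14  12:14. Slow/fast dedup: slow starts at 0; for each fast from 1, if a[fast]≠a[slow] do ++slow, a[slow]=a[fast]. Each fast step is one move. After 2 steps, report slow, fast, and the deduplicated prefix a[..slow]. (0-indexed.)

slow=2, fast=3, prefix=[1, 4, 6]

slow=0 fast=1: a[fast]=4≠a[slow]=1 write a[1]=4, slow++,fast++
slow=1 fast=2: a[fast]=6≠a[slow]=4 write a[2]=6, slow++,fast++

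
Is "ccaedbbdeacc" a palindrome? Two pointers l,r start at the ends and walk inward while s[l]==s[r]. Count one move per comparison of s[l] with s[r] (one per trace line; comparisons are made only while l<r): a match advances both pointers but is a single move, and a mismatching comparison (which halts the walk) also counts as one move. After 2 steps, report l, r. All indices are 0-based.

[0,11] 'c'=='c' → l++,r--
[1,10] 'c'=='c' → l++,r--

l=2, r=9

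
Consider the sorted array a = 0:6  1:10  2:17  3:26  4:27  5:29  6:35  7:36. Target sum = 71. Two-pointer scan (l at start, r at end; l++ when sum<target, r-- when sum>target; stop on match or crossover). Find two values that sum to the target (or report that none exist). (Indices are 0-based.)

l=0 r=7: 6+36=42 <71, l++
l=1 r=7: 10+36=46 <71, l++
l=2 r=7: 17+36=53 <71, l++
l=3 r=7: 26+36=62 <71, l++
l=4 r=7: 27+36=63 <71, l++
l=5 r=7: 29+36=65 <71, l++
l=6 r=7: 35+36=71, found

(35, 36)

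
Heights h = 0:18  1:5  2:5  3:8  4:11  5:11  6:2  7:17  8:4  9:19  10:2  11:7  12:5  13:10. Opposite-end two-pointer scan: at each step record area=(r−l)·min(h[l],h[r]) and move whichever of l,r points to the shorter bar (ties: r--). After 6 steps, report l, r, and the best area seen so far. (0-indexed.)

l=0 r=13: min(18,10)*13=130 best=130 *, r--
l=0 r=12: min(18,5)*12=60 best=130, r--
l=0 r=11: min(18,7)*11=77 best=130, r--
l=0 r=10: min(18,2)*10=20 best=130, r--
l=0 r=9: min(18,19)*9=162 best=162 *, l++
l=1 r=9: min(5,19)*8=40 best=162, l++

l=2, r=9, best area=162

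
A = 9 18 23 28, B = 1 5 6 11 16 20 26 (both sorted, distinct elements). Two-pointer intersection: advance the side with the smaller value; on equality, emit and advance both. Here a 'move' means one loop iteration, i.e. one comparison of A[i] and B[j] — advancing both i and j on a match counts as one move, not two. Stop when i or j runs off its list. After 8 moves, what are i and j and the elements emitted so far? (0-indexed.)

[i=0,j=0] 9>1 → j++
[i=0,j=1] 9>5 → j++
[i=0,j=2] 9>6 → j++
[i=0,j=3] 9<11 → i++
[i=1,j=3] 18>11 → j++
[i=1,j=4] 18>16 → j++
[i=1,j=5] 18<20 → i++
[i=2,j=5] 23>20 → j++

i=2, j=6, emitted=[]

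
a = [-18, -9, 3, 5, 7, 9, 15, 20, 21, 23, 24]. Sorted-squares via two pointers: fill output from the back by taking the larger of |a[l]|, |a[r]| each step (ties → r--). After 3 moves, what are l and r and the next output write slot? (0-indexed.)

l=0, r=7, next write slot=7

[0,10] |-18|<=|24| out[10]=576 → r--
[0,9] |-18|<=|23| out[9]=529 → r--
[0,8] |-18|<=|21| out[8]=441 → r--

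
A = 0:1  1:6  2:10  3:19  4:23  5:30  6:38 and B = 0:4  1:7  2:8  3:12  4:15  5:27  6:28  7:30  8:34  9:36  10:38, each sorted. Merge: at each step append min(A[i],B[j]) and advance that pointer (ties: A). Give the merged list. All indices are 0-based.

i=0 j=0: A[i]=1<=B[j]=4 take 1, i++
i=1 j=0: A[i]=6>B[j]=4 take 4, j++
i=1 j=1: A[i]=6<=B[j]=7 take 6, i++
i=2 j=1: A[i]=10>B[j]=7 take 7, j++
i=2 j=2: A[i]=10>B[j]=8 take 8, j++
i=2 j=3: A[i]=10<=B[j]=12 take 10, i++
i=3 j=3: A[i]=19>B[j]=12 take 12, j++
i=3 j=4: A[i]=19>B[j]=15 take 15, j++
i=3 j=5: A[i]=19<=B[j]=27 take 19, i++
i=4 j=5: A[i]=23<=B[j]=27 take 23, i++
i=5 j=5: A[i]=30>B[j]=27 take 27, j++
i=5 j=6: A[i]=30>B[j]=28 take 28, j++
i=5 j=7: A[i]=30<=B[j]=30 take 30, i++
i=6 j=7: A[i]=38>B[j]=30 take 30, j++
i=6 j=8: A[i]=38>B[j]=34 take 34, j++
i=6 j=9: A[i]=38>B[j]=36 take 36, j++
i=6 j=10: A[i]=38<=B[j]=38 take 38, i++
i=7 j=10: A done, take B[j]=38, j++

[1, 4, 6, 7, 8, 10, 12, 15, 19, 23, 27, 28, 30, 30, 34, 36, 38, 38]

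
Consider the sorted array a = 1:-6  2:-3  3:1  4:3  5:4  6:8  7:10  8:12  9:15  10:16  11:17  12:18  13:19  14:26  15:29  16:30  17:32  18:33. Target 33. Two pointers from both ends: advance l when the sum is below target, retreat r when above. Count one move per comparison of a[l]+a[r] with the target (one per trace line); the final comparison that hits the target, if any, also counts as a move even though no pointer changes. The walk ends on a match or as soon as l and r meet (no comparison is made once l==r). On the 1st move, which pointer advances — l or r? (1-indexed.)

l=1 r=18: -6+33=27 <33, l++

l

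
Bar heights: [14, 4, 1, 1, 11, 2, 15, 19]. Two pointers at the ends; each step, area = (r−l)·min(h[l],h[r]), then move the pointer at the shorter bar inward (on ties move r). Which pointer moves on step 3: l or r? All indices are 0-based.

l

l=0 r=7: min(14,19)*7=98 best=98 *, l++
l=1 r=7: min(4,19)*6=24 best=98, l++
l=2 r=7: min(1,19)*5=5 best=98, l++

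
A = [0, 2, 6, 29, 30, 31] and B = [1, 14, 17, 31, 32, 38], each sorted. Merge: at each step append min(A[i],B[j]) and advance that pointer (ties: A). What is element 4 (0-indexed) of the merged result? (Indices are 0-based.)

merged[4] = 14

i=0 j=0: A[i]=0<=B[j]=1 take 0, i++
i=1 j=0: A[i]=2>B[j]=1 take 1, j++
i=1 j=1: A[i]=2<=B[j]=14 take 2, i++
i=2 j=1: A[i]=6<=B[j]=14 take 6, i++
i=3 j=1: A[i]=29>B[j]=14 take 14, j++
i=3 j=2: A[i]=29>B[j]=17 take 17, j++
i=3 j=3: A[i]=29<=B[j]=31 take 29, i++
i=4 j=3: A[i]=30<=B[j]=31 take 30, i++
i=5 j=3: A[i]=31<=B[j]=31 take 31, i++
i=6 j=3: A done, take B[j]=31, j++
i=6 j=4: A done, take B[j]=32, j++
i=6 j=5: A done, take B[j]=38, j++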